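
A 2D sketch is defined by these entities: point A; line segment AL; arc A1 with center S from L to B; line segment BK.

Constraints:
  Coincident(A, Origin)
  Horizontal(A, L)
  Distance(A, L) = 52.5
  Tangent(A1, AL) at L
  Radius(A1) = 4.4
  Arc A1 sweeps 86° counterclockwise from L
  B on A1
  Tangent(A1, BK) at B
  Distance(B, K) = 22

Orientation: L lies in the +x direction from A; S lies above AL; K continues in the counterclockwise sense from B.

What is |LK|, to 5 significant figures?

26.705

A is at the origin; A and L share the same y with |AL| = 52.5 and L on the +x side, so L = (52.500, 0.0000). The tangent condition forces SL to be normal to AL, so S = L + (0, 4.4) = (52.500, 4.4000). On A1, L sits at bearing -90° from S; an 86° counterclockwise sweep puts B at bearing -4°, so B = S + 4.4·(cos -4°, sin -4°) = (56.889, 4.0931). Tangency of A1 to BK means the radius SB is perpendicular to BK, so BK runs along (−sin -4°, cos -4°); with |BK| = 22.0, K = (58.424, 26.039). Then |LK| = |K − L| = 26.705.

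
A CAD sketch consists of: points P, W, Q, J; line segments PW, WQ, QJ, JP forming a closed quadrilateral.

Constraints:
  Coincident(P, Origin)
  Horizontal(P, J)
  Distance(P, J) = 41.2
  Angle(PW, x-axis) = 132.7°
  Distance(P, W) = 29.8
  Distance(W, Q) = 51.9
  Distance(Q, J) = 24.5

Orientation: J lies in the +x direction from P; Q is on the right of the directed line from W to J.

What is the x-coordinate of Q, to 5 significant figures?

19.547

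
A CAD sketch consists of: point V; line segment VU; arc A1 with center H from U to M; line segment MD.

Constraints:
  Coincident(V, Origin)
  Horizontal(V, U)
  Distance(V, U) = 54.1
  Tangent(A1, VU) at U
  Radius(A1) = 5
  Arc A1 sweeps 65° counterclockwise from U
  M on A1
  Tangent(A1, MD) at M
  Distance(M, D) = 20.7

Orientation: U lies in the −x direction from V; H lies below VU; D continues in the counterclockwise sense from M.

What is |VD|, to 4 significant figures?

70.77

V is at the origin; V and U share the same y with |VU| = 54.1 and U on the −x side, so U = (-54.10, 0.000). Tangency of A1 to VU means the radius HU is perpendicular to VU, so H = U + (0, -5) = (-54.10, -5.000). On A1, U sits at bearing 90° from H; a 65° counterclockwise sweep puts M at bearing 155°, so M = H + 5.0·(cos 155°, sin 155°) = (-58.63, -2.887). Tangency of A1 to MD means the radius HM is perpendicular to MD, so MD runs along (−sin 155°, cos 155°); with |MD| = 20.7, D = (-67.38, -21.65). Then |VD| = |D − V| = 70.77.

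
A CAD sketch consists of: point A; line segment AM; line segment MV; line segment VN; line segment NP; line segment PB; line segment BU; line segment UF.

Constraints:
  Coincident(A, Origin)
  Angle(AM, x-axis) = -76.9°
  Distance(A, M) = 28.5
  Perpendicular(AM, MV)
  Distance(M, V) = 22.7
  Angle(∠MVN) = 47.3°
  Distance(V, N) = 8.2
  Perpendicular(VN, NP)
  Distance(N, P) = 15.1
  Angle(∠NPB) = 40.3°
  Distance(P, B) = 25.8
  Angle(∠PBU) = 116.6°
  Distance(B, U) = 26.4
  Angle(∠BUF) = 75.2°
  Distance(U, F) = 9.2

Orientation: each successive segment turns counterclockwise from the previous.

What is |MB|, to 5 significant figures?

31.973

A is at the origin; AM runs at -76.9° with length 28.5, so M = (6.4596, -27.758). The perpendicularity gives MV at right angles to AM, so MV runs at 13.100°; with |MV| = 22.7, V = (28.569, -22.613). ∠MVN = 47.3° gives VN at 145.80° from the x-axis; with |VN| = 8.2, N = (21.787, -18.004). The perpendicularity gives NP at right angles to VN, so NP runs at -124.20°; with |NP| = 15.1, P = (13.299, -30.493). ∠NPB = 40.3° gives PB at 15.500° from the x-axis; with |PB| = 25.8, B = (38.161, -23.598). Then |MB| = |B − M| = 31.973.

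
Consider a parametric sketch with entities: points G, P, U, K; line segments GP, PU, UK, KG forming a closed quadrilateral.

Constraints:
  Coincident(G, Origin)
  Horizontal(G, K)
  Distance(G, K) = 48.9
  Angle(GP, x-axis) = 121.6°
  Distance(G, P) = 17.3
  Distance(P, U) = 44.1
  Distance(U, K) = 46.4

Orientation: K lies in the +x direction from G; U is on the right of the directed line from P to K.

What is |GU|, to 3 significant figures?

27.0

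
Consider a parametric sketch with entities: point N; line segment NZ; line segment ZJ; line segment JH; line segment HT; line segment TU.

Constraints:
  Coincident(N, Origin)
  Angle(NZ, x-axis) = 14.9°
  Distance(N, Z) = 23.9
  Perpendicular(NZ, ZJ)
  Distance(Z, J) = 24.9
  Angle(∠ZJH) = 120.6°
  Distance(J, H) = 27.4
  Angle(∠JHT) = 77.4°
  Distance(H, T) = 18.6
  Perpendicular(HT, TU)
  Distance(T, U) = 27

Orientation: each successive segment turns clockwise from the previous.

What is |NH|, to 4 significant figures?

38.85

N is at the origin; NZ runs at 14.9° with length 23.9, so Z = (23.10, 6.145). NZ ⟂ ZJ, so ZJ runs at -75.10°; with |ZJ| = 24.9, J = (29.50, -17.92). ∠ZJH = 120.6° gives JH at -134.5° from the x-axis; with |JH| = 27.4, H = (10.29, -37.46). Then |NH| = |H − N| = 38.85.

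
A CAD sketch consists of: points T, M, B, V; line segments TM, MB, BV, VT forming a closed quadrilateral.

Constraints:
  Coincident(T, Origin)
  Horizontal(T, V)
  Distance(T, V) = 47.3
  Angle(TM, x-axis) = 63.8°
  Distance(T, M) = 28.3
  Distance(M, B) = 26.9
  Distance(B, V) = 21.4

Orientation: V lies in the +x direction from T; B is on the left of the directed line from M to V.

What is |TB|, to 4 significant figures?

43.45

Checks: |MB| = 26.90 ✓; |BV| = 21.40 ✓.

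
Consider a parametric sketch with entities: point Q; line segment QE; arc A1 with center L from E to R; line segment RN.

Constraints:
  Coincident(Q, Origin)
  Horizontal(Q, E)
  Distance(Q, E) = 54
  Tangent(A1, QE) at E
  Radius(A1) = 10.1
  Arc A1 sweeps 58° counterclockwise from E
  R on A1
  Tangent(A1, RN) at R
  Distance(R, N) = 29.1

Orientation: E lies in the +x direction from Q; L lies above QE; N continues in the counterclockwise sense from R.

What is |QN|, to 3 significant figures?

83.4

Q is at the origin; Q and E share the same y with |QE| = 54.0 and E on the +x side, so E = (54.0, 0.00). Tangency of A1 to QE means the radius LE is perpendicular to QE, so L = E + (0, 10.1) = (54.0, 10.1). On A1, E sits at bearing -90° from L; a 58° counterclockwise sweep puts R at bearing -32°, so R = L + 10.1·(cos -32°, sin -32°) = (62.6, 4.75). The tangent condition forces LR to be normal to RN, so RN runs along (−sin -32°, cos -32°); with |RN| = 29.1, N = (78.0, 29.4). Then |QN| = |N − Q| = 83.4.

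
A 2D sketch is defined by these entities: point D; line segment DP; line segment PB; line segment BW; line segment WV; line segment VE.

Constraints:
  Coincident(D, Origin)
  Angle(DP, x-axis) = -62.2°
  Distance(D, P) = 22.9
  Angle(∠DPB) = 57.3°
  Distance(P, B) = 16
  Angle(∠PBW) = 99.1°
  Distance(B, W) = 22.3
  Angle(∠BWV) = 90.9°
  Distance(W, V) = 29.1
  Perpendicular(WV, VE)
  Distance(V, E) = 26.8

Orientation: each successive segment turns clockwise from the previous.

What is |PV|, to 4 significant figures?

28.57

∠PBW = 99.1° gives BW at 94.20° from the x-axis; with |BW| = 22.3, W = (-6.894, 3.350). ∠BWV = 90.9° gives WV at 5.100° from the x-axis; with |WV| = 29.1, V = (22.09, 5.937). Then |PV| = |V − P| = 28.57.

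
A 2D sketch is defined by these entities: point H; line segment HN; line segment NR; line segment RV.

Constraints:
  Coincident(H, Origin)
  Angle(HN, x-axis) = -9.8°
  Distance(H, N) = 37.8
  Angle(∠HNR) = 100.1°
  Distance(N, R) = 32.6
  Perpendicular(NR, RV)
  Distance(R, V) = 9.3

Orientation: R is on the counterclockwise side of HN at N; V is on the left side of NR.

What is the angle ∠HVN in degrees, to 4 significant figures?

51.36°

∠HNR = 100.1°, so NR runs at -9.8° + (180° − 100.1°) = 70.10° from the x-axis; with |NR| = 32.6, R = N + 32.6·(cos 70.10°, sin 70.10°) = (48.34, 24.22). The perpendicularity gives RV at right angles to NR; with |RV| = 9.3 on the left of NR, V = R + 9.3·(-0.9403, 0.3404) = (39.60, 27.39). Then cos ∠HVN = VH·VN / (|VH||VN|), giving 51.36°.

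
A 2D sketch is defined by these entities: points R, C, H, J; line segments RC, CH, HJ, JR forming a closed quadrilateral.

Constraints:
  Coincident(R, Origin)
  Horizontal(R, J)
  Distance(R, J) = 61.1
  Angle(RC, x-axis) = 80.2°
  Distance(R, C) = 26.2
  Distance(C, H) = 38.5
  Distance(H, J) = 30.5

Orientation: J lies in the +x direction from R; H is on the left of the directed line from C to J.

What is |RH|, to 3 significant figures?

49.4

Checks: R.y = 0.00, J.y = 0.00 ✓; |CH| = 38.50 ✓; |HJ| = 30.50 ✓.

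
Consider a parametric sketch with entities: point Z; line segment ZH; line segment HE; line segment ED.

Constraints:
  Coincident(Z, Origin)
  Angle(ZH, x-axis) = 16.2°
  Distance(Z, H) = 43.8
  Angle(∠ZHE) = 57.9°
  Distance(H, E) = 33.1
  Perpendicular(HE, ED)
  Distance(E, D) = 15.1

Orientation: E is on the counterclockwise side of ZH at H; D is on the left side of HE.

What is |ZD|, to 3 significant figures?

24.1

∠ZHE = 57.9°, so HE runs at 16.2° + (180° − 57.9°) = 138° from the x-axis; with |HE| = 33.1, E = H + 33.1·(cos 138°, sin 138°) = (17.3, 34.2). The perpendicularity gives ED at right angles to HE; with |ED| = 15.1 on the left of HE, D = E + 15.1·(-0.665, -0.747) = (7.30, 23.0). Then |ZD| = |D − Z| = 24.1.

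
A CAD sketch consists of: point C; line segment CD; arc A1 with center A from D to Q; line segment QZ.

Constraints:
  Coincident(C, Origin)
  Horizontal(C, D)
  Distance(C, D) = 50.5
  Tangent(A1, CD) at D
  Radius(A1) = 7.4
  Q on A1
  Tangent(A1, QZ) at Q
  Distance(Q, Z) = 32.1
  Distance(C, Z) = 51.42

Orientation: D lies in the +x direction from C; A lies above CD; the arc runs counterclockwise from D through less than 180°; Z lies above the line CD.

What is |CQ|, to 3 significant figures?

57.5

C is at the origin; CD is horizontal with |CD| = 50.5 and D on the +x side, so D = (50.5, 0.00). A1 meets CD tangentially, so AD is at right angles to CD, so A = D + (0, 7.4) = (50.5, 7.40). Since AQ ⟂ QZ (tangency), |AZ| = √(7.4² + 32.1²) = 32.9 regardless of where Q sits on A1. So Z lies on both circle(C, 51.42) and circle(A, 32.9); the above-CD intersection is Z = (35.8, 36.9). Q is the foot of the tangent from Z: Q = (56.2, 12.1).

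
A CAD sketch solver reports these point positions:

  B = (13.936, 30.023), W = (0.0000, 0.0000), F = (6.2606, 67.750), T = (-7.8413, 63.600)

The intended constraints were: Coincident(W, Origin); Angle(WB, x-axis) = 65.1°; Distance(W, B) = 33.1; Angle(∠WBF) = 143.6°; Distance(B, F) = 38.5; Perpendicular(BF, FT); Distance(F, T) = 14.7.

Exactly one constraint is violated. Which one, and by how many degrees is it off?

Perpendicular(BF, FT) — off by 4.90°.

W = (0.00, 0.00) ✓; WB at 65.10° ✓; |WB| = 33.10 ✓; ∠WBF = 143.6° ✓; |BF| = 38.50 ✓; ∠(BF, FT) = 94.90° ✗; |FT| = 14.70 ✓.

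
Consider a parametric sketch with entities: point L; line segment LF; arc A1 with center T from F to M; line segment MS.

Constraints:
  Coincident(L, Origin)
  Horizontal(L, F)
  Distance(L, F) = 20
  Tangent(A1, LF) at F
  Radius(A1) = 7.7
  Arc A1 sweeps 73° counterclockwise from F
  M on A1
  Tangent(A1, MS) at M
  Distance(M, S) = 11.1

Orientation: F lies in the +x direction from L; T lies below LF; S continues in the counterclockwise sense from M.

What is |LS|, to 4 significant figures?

18.61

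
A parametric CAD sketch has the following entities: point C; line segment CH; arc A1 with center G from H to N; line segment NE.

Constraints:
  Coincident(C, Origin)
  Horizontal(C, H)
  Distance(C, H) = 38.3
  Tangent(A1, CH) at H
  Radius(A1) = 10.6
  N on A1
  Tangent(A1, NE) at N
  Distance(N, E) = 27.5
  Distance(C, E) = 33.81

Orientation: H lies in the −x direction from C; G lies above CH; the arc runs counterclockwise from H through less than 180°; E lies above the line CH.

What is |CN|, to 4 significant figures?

29.50

Checks: |GN| = 10.60 ✓; ∠(GN, NE) = 90.00° ✓; |NE| = 27.50 ✓; |CE| = 33.81 ✓.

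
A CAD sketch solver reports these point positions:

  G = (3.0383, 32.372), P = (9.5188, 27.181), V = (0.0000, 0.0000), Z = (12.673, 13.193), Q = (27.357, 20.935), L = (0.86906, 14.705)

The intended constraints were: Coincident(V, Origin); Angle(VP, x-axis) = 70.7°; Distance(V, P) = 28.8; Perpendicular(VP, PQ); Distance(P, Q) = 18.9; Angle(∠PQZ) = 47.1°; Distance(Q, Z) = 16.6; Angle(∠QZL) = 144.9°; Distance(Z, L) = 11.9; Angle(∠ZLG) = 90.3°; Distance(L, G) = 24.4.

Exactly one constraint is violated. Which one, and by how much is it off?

Distance(L, G) = 24.4 — off by 6.60.

V = (0.00, 0.00) ✓; VP at 70.70° ✓; |VP| = 28.80 ✓; ∠(VP, PQ) = 90.00° ✓; |PQ| = 18.90 ✓; ∠PQZ = 47.10° ✓; |QZ| = 16.60 ✓; ∠QZL = 144.9° ✓; |ZL| = 11.90 ✓; ∠ZLG = 90.30° ✓; |LG| = 17.80 ✗.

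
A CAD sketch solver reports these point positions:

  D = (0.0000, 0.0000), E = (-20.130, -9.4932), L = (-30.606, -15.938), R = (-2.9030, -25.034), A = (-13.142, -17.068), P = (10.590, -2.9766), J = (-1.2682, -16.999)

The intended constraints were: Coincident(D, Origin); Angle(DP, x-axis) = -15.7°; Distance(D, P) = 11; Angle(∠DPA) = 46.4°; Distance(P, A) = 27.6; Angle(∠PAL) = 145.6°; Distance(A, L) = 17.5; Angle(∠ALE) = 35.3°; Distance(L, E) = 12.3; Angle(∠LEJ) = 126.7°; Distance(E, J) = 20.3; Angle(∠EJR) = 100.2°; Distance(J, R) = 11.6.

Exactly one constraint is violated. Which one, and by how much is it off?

Distance(J, R) = 11.6 — off by 3.40.

D = (0.00, 0.00) ✓; DP at -15.70° ✓; |DP| = 11.00 ✓; ∠DPA = 46.40° ✓; |PA| = 27.60 ✓; ∠PAL = 145.6° ✓; |AL| = 17.50 ✓; ∠ALE = 35.30° ✓; |LE| = 12.30 ✓; ∠LEJ = 126.7° ✓; |EJ| = 20.30 ✓; ∠EJR = 100.2° ✓; |JR| = 8.200 ✗.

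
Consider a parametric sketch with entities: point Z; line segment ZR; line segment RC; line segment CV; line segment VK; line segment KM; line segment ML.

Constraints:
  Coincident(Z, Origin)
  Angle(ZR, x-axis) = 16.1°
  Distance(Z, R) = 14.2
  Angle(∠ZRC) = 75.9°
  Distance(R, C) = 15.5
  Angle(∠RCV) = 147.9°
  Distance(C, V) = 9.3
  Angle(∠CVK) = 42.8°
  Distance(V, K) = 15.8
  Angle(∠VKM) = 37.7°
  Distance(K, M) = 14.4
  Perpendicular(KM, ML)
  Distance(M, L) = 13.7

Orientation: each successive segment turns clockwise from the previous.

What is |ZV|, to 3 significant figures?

21.8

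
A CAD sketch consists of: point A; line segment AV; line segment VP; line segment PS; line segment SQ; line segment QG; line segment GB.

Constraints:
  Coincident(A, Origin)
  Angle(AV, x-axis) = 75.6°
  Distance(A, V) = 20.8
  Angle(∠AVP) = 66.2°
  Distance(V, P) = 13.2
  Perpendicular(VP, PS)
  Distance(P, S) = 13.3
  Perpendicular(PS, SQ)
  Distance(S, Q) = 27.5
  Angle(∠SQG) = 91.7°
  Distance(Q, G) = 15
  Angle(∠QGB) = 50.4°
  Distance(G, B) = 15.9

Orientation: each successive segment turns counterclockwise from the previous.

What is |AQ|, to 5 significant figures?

23.406

A is at the origin; AV runs at 75.6° with length 20.8, so V = (5.1727, 20.147). ∠AVP = 66.2° gives VP at -170.60° from the x-axis; with |VP| = 13.2, P = (-7.8500, 17.991). VP ⟂ PS, so PS runs at -80.600°; with |PS| = 13.3, S = (-5.6778, 4.8692). The perpendicularity gives SQ at right angles to PS, so SQ runs at 9.4000°; with |SQ| = 27.5, Q = (21.453, 9.3607). Then |AQ| = |Q − A| = 23.406.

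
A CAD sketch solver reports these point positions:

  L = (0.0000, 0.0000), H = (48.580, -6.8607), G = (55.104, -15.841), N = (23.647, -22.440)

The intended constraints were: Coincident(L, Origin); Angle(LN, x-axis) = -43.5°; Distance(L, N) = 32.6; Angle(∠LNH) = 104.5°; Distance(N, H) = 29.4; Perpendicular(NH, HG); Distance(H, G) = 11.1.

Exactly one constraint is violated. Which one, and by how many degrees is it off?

Perpendicular(NH, HG) — off by 4.00°.

L = (0.00, 0.00) ✓; LN at -43.50° ✓; |LN| = 32.60 ✓; ∠LNH = 104.5° ✓; |NH| = 29.40 ✓; ∠(NH, HG) = 86.00° ✗; |HG| = 11.10 ✓.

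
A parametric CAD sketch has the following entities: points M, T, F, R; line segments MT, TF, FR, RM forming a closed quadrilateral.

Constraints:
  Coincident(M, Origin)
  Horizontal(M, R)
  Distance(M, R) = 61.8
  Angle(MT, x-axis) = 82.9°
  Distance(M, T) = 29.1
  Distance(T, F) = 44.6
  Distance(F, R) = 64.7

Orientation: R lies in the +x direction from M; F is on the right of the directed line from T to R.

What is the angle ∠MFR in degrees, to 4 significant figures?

72.39°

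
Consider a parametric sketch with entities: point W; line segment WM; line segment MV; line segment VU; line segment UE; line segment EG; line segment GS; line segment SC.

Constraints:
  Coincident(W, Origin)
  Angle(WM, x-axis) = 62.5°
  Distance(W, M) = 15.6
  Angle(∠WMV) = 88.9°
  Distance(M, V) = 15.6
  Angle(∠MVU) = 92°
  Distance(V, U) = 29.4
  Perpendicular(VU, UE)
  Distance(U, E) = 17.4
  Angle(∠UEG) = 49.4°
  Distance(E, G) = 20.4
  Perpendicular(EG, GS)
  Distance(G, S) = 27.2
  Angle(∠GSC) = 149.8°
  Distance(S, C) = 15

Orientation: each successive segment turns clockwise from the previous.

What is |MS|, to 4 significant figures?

45.45

W is at the origin; WM runs at 62.5° with length 15.6, so M = (7.203, 13.84). ∠WMV = 88.9° gives MV at -28.60° from the x-axis; with |MV| = 15.6, V = (20.90, 6.370). ∠MVU = 92.0° gives VU at -116.6° from the x-axis; with |VU| = 29.4, U = (7.736, -19.92). The perpendicularity gives UE at right angles to VU, so UE runs at 153.4°; with |UE| = 17.4, E = (-7.823, -12.13). ∠UEG = 49.4° gives EG at 22.80° from the x-axis; with |EG| = 20.4, G = (10.98, -4.222). EG ⟂ GS, so GS runs at -67.20°; with |GS| = 27.2, S = (21.52, -29.30). Then |MS| = |S − M| = 45.45.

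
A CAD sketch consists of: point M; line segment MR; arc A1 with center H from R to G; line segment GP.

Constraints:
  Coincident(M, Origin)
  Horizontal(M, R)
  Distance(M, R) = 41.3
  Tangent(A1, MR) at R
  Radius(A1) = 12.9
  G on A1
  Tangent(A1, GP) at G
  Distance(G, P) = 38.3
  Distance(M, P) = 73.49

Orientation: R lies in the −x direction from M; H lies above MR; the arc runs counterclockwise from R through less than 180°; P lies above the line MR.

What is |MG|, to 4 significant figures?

36.64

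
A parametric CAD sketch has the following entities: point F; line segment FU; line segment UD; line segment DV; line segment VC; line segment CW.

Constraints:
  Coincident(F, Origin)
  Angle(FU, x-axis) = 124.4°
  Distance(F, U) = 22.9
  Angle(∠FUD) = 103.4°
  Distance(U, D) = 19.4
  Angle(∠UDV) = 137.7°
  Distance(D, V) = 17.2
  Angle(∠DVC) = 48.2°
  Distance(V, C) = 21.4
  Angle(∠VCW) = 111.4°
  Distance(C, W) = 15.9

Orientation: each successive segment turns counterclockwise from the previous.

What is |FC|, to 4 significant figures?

18.24

∠UDV = 137.7° gives DV at -116.7° from the x-axis; with |DV| = 17.2, V = (-38.78, -3.423). ∠DVC = 48.2° gives VC at 15.10° from the x-axis; with |VC| = 21.4, C = (-18.12, 2.152). Then |FC| = |C − F| = 18.24.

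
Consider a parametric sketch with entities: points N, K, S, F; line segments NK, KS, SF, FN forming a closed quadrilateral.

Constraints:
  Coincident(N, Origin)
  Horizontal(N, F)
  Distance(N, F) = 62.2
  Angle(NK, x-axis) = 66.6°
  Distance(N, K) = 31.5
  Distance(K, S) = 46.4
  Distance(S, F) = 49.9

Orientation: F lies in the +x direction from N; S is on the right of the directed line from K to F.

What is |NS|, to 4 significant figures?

23.26

N is at the origin; N and F share the same y with |NF| = 62.2 and F in +x, so F = (62.2, 0). NK runs at 66.6° with |NK| = 31.5, so K = (12.51, 28.91). S is determined by |KS| = 46.4 and |SF| = 49.9 together: it lies at the intersection of circle(K, 46.4) and circle(F, 49.9). With |KF| = 57.49, the foot of the radical line on KF is 25.81 from K and the perpendicular offset is √(46.4² − 25.81²) = 38.56. Taking the right-of-KF solution: S = (15.43, -17.40).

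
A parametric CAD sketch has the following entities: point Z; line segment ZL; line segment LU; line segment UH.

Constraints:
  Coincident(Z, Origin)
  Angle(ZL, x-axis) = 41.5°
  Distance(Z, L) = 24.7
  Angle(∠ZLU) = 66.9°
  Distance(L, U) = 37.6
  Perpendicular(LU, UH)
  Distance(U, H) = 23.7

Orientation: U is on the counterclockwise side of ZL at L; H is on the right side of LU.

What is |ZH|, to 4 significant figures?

54.16

Z is at the origin; ZL runs at 41.5° with length 24.7, so L = 24.7·(cos 41.5°, sin 41.5°) = (18.50, 16.37). ∠ZLU = 66.9°, so LU runs at 41.5° + (180° − 66.9°) = 154.6° from the x-axis; with |LU| = 37.6, U = L + 37.6·(cos 154.6°, sin 154.6°) = (-15.47, 32.49). LU is perpendicular to UH; with |UH| = 23.7 on the right of LU, H = U + 23.7·(0.4289, 0.9033) = (-5.300, 53.90). Then |ZH| = |H − Z| = 54.16.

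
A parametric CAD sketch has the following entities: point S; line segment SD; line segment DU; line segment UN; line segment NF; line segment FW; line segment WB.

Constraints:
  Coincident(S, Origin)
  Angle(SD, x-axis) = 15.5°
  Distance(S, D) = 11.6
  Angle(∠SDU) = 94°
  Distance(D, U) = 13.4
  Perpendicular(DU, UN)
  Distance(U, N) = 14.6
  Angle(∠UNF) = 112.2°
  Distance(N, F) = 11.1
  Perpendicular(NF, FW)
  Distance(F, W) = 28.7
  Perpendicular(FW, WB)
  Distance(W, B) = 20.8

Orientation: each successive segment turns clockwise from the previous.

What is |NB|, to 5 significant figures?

30.295

NF is perpendicular to FW, so FW runs at 41.700°; with |FW| = 28.7, W = (15.933, 12.975). The perpendicularity gives WB at right angles to FW, so WB runs at -48.300°; with |WB| = 20.8, B = (29.770, -2.5553). Then |NB| = |B − N| = 30.295.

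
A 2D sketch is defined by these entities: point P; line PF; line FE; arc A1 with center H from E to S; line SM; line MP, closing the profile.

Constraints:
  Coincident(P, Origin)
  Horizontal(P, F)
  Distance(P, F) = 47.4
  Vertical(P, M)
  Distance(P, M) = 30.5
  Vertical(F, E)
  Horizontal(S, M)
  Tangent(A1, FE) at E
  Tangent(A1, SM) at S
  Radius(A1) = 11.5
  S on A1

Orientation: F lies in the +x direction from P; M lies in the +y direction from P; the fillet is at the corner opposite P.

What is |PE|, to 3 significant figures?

51.1

The virtual corner opposite P is at (47.4, 30.5). A1 meets FE tangentially, so HE is at right angles to FE and A1 meets SM tangentially, so HS is at right angles to SM, with radius 11.5, so the center H sits 11.5 in from both sides at H = (35.9, 19.0). That places the tangent points at E = (47.4, 19.0) on FE and S = (35.9, 30.5) on SM. Then |PE| = |E − P| = 51.1.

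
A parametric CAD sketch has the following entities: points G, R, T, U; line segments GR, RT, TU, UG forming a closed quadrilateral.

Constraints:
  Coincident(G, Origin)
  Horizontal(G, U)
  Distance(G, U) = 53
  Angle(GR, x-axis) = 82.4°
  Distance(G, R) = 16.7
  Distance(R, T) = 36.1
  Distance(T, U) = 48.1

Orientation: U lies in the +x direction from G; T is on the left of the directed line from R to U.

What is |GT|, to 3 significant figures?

50.2

Checks: |RT| = 36.10 ✓; |TU| = 48.10 ✓.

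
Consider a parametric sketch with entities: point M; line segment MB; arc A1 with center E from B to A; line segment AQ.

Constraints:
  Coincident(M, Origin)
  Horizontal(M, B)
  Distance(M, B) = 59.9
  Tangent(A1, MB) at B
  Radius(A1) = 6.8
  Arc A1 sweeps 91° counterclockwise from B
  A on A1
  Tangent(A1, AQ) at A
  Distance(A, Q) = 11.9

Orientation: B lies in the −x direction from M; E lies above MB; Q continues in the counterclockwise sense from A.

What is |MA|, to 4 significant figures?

53.55

Since A1 is tangent to MB there, EB ⟂ MB, so E = B + (0, 6.8) = (-59.90, 6.800). On A1, B sits at bearing -90° from E; a 91° counterclockwise sweep puts A at bearing 1°, so A = E + 6.8·(cos 1°, sin 1°) = (-53.10, 6.919). Then |MA| = |A − M| = 53.55.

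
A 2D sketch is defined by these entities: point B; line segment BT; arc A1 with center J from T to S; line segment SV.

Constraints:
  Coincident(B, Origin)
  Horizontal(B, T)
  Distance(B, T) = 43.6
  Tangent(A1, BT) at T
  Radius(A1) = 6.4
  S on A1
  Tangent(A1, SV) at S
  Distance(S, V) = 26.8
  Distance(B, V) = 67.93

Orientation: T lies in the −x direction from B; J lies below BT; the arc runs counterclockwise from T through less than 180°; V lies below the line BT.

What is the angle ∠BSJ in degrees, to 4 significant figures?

33.91°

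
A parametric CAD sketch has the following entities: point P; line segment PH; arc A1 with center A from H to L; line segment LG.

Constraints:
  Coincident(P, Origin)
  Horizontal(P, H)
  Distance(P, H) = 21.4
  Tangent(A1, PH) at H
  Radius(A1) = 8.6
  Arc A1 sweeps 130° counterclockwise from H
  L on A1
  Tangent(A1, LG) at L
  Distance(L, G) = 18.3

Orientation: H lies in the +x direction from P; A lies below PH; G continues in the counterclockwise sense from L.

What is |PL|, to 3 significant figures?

20.5

The tangent condition forces AH to be normal to PH, so A = H + (0, -8.6) = (21.4, -8.60). On A1, H sits at bearing 90° from A; a 130° counterclockwise sweep puts L at bearing 220°, so L = A + 8.6·(cos 220°, sin 220°) = (14.8, -14.1). Then |PL| = |L − P| = 20.5.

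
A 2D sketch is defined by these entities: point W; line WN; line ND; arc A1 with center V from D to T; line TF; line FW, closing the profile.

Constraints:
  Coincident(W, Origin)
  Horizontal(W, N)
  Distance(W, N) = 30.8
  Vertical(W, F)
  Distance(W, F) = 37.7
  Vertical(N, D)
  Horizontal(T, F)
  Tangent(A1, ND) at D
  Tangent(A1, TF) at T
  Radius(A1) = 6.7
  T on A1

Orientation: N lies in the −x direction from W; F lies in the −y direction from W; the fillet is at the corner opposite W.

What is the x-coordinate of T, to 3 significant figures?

-24.1

W is at the origin; W and N share the same y with |WN| = 30.8 and N on the −x side, so N = (-30.8, 0.00). WF is vertical with |WF| = 37.7 and F on the −y side, so F = (0.00, -37.7). The virtual corner opposite W is at (-30.8, -37.7). Tangency of A1 to ND means the radius VD is perpendicular to ND and A1 meets TF tangentially, so VT is at right angles to TF, with radius 6.7, so the center V sits 6.7 in from both sides at V = (-24.1, -31.0). That places the tangent points at D = (-30.8, -31.0) on ND and T = (-24.1, -37.7) on TF. So T.x = -24.1.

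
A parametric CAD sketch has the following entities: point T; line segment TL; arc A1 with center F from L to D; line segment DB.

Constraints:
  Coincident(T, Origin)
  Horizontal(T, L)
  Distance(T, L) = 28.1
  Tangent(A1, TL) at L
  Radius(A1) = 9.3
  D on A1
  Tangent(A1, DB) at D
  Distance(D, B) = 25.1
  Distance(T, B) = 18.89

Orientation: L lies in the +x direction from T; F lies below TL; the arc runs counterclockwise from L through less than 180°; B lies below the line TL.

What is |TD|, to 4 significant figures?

22.14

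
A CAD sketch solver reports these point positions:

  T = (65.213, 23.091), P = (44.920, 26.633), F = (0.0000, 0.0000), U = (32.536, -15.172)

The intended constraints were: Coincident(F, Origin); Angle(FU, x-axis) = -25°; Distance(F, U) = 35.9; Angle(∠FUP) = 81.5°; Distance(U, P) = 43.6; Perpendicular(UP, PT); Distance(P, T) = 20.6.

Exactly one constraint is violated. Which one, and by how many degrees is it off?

Perpendicular(UP, PT) — off by 6.60°.

F = (0.00, 0.00) ✓; FU at -25.00° ✓; |FU| = 35.90 ✓; ∠FUP = 81.50° ✓; |UP| = 43.60 ✓; ∠(UP, PT) = 83.40° ✗; |PT| = 20.60 ✓.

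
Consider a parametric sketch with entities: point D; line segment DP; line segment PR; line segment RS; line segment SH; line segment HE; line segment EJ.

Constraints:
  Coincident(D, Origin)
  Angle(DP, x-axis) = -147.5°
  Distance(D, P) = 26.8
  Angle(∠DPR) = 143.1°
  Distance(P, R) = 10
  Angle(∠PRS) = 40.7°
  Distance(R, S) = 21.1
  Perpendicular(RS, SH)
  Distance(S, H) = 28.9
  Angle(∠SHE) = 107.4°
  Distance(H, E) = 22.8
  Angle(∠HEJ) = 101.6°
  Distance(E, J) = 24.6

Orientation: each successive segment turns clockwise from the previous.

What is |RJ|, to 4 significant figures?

18.97

∠SHE = 107.4° gives HE at -126.3° from the x-axis; with |HE| = 22.8, E = (-11.96, -42.81). ∠HEJ = 101.6° gives EJ at 155.3° from the x-axis; with |EJ| = 24.6, J = (-34.31, -32.53). Then |RJ| = |J − R| = 18.97.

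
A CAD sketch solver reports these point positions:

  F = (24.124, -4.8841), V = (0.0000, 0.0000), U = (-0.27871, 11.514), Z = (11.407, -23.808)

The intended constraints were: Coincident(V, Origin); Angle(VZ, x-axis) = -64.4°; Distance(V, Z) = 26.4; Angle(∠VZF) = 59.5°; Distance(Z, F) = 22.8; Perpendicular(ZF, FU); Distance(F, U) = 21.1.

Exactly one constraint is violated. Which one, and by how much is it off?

Distance(F, U) = 21.1 — off by 8.30.

V = (0.00, 0.00) ✓; VZ at -64.40° ✓; |VZ| = 26.40 ✓; ∠VZF = 59.50° ✓; |ZF| = 22.80 ✓; ∠(ZF, FU) = 90.00° ✓; |FU| = 29.40 ✗.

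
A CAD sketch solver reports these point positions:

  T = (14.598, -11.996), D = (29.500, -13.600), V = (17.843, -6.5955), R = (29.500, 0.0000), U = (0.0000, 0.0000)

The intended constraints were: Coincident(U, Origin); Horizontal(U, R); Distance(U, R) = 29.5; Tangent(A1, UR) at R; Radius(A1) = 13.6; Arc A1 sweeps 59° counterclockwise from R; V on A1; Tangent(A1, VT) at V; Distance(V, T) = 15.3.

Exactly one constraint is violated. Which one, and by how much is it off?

Distance(V, T) = 15.3 — off by 9.00.

U = (0.00, 0.00) ✓; U.y = 0.00, R.y = 0.00 ✓; |UR| = 29.50 ✓; ∠(DR, RU) = 90.00° ✓; |DR| = 13.60 ✓; bearing(D→V) − bearing(D→R) = 59.00° ✓; |DV| = 13.60 ✓; ∠(DV, VT) = 90.00° ✓; |VT| = 6.300 ✗.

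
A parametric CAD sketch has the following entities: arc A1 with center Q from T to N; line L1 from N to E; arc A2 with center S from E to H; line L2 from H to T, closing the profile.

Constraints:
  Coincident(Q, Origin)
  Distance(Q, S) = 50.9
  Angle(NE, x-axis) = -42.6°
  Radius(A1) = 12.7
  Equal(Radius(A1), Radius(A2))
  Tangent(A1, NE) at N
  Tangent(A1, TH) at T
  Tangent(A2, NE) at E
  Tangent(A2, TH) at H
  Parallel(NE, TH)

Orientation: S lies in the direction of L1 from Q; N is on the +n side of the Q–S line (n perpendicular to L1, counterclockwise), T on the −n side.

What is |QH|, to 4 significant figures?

52.46

The slot axis is L1's direction at -42.6°, so u = (cos -42.6°, sin -42.6°) = (0.7361, -0.6769) and n = (−sin -42.6°, cos -42.6°) = (0.6769, 0.7361). Q is at the origin and S lies 50.9 along u from Q, so S = 50.9·u = (37.47, -34.45). Tangency of A1 to both parallel lines with radius 12.7 puts N and T at Q ± 12.7·n: N = (8.596, 9.348), T = (-8.596, -9.348). Equal radii place E and H the same way about S: E = S + 12.7·n = (46.06, -25.10), H = S − 12.7·n = (28.87, -43.80). Then |QH| = |H − Q| = 52.46.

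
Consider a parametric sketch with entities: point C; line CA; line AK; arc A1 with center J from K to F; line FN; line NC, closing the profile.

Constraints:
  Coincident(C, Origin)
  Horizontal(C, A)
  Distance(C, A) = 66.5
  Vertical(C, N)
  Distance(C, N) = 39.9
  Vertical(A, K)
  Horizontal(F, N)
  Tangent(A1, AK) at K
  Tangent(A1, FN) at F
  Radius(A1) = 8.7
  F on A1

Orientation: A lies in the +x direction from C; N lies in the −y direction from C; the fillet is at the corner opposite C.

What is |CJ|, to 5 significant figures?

65.683

CN is vertical with |CN| = 39.9 and N on the −y side, so N = (0.0000, -39.900). The virtual corner opposite C is at (66.500, -39.900). A1 meets AK tangentially, so JK is at right angles to AK and since A1 is tangent to FN there, JF ⟂ FN, with radius 8.7, so the center J sits 8.7 in from both sides at J = (57.800, -31.200). Then |CJ| = |J − C| = 65.683.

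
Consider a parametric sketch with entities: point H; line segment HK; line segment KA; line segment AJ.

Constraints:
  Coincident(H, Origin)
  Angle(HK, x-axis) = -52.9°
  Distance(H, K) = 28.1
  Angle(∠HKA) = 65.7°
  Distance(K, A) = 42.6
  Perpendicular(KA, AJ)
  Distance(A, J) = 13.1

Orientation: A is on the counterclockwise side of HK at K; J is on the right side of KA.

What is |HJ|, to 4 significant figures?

49.62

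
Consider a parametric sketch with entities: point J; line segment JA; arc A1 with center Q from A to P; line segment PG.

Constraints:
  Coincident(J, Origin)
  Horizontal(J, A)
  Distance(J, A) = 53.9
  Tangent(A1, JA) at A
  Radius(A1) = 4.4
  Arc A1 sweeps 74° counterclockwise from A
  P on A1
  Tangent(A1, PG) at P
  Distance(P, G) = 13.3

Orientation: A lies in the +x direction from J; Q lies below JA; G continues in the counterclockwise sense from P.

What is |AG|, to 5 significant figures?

17.817

J is at the origin; JA is horizontal with |JA| = 53.9 and A on the +x side, so A = (53.900, 0.0000). Tangency of A1 to JA means the radius QA is perpendicular to JA, so Q = A + (0, -4.4) = (53.900, -4.4000). On A1, A sits at bearing 90° from Q; a 74° counterclockwise sweep puts P at bearing 164°, so P = Q + 4.4·(cos 164°, sin 164°) = (49.670, -3.1872). Tangency of A1 to PG means the radius QP is perpendicular to PG, so PG runs along (−sin 164°, cos 164°); with |PG| = 13.3, G = (46.004, -15.972). Then |AG| = |G − A| = 17.817.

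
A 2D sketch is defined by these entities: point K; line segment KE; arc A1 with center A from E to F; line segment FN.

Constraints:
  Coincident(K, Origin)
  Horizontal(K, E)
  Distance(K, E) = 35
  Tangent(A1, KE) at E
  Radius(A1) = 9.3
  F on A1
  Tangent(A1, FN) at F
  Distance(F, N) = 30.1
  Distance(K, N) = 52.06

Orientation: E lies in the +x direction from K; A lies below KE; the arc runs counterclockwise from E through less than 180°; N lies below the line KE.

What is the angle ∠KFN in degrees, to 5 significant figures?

126.14°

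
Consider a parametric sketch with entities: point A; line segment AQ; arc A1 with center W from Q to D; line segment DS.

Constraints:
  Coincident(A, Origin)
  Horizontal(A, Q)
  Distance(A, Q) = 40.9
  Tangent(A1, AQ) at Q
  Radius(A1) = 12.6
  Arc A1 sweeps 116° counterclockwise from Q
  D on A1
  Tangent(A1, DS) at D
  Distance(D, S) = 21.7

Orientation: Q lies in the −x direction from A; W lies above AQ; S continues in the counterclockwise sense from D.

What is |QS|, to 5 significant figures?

37.671

A is at the origin; A and Q share the same y with |AQ| = 40.9 and Q on the −x side, so Q = (-40.900, 0.0000). A1 meets AQ tangentially, so WQ is at right angles to AQ, so W = Q + (0, 12.6) = (-40.900, 12.600). On A1, Q sits at bearing -90° from W; a 116° counterclockwise sweep puts D at bearing 26°, so D = W + 12.6·(cos 26°, sin 26°) = (-29.575, 18.123). The tangent condition forces WD to be normal to DS, so DS runs along (−sin 26°, cos 26°); with |DS| = 21.7, S = (-39.088, 37.627). Then |QS| = |S − Q| = 37.671.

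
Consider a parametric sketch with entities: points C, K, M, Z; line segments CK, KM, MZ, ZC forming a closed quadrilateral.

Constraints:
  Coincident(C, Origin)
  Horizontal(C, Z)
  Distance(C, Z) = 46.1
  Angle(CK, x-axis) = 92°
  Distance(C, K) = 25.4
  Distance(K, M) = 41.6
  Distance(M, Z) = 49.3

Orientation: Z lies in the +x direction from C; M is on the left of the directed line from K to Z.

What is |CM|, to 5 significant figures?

58.762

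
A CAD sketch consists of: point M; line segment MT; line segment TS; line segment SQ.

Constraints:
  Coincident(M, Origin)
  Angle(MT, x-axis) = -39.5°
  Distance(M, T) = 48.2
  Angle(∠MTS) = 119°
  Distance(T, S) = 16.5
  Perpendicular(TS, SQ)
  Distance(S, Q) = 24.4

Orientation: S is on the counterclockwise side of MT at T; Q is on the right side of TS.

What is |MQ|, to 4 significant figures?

77.58

M is at the origin; MT runs at -39.5° with length 48.2, so T = 48.2·(cos -39.5°, sin -39.5°) = (37.19, -30.66). ∠MTS = 119.0°, so TS runs at -39.5° + (180° − 119.0°) = 21.50° from the x-axis; with |TS| = 16.5, S = T + 16.5·(cos 21.50°, sin 21.50°) = (52.54, -24.61). The perpendicularity gives SQ at right angles to TS; with |SQ| = 24.4 on the right of TS, Q = S + 24.4·(0.3665, -0.9304) = (61.49, -47.31). Then |MQ| = |Q − M| = 77.58.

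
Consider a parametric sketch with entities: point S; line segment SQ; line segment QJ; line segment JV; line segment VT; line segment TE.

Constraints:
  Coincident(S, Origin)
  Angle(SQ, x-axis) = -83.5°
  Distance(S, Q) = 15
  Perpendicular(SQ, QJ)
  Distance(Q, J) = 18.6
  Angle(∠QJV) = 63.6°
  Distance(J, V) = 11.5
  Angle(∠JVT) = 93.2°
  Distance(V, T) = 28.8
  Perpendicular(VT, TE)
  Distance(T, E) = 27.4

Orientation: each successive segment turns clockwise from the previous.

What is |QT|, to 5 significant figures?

13.026

∠QJV = 63.6° gives JV at 70.100° from the x-axis; with |JV| = 11.5, V = (-12.868, -6.1958). ∠JVT = 93.2° gives VT at -16.700° from the x-axis; with |VT| = 28.8, T = (14.717, -14.472). Then |QT| = |T − Q| = 13.026.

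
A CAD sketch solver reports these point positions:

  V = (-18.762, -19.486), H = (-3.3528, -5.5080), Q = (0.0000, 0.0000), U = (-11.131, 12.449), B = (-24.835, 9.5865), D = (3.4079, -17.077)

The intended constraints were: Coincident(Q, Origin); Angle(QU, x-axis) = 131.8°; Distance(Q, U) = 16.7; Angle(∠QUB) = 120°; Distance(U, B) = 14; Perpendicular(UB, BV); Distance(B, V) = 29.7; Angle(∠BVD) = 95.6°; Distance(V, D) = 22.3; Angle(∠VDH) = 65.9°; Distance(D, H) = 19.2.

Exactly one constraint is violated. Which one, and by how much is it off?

Distance(D, H) = 19.2 — off by 5.80.

Q = (0.00, 0.00) ✓; QU at 131.8° ✓; |QU| = 16.70 ✓; ∠QUB = 120.0° ✓; |UB| = 14.00 ✓; ∠(UB, BV) = 90.00° ✓; |BV| = 29.70 ✓; ∠BVD = 95.60° ✓; |VD| = 22.30 ✓; ∠VDH = 65.90° ✓; |DH| = 13.40 ✗.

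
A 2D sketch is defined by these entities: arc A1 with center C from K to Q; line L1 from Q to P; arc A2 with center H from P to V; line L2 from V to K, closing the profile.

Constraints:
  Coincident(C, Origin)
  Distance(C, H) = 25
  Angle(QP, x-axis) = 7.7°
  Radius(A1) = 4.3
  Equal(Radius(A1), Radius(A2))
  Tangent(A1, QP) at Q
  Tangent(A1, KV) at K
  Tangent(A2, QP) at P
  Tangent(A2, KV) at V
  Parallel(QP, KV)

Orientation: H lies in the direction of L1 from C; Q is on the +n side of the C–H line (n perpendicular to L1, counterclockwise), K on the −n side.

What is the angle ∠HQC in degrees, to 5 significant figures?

80.241°

C is at the origin and H lies 25.0 along u from C, so H = 25.0·u = (24.775, 3.3497). Tangency of A1 to both parallel lines with radius 4.3 puts Q and K at C ± 4.3·n: Q = (-0.57614, 4.2612), K = (0.57614, -4.2612). Then cos ∠HQC = QH·QC / (|QH||QC|), giving 80.241°.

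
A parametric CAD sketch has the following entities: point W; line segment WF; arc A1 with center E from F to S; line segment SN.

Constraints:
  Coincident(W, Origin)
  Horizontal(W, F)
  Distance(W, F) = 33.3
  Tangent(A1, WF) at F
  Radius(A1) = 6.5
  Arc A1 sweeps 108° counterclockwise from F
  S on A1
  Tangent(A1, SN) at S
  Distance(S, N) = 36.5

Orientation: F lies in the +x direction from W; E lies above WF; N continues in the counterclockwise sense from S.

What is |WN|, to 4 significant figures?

51.61

W is at the origin; WF is horizontal with |WF| = 33.3 and F on the +x side, so F = (33.30, 0.000). A1 meets WF tangentially, so EF is at right angles to WF, so E = F + (0, 6.5) = (33.30, 6.500). On A1, F sits at bearing -90° from E; a 108° counterclockwise sweep puts S at bearing 18°, so S = E + 6.5·(cos 18°, sin 18°) = (39.48, 8.509). Tangency of A1 to SN means the radius ES is perpendicular to SN, so SN runs along (−sin 18°, cos 18°); with |SN| = 36.5, N = (28.20, 43.22). Then |WN| = |N − W| = 51.61.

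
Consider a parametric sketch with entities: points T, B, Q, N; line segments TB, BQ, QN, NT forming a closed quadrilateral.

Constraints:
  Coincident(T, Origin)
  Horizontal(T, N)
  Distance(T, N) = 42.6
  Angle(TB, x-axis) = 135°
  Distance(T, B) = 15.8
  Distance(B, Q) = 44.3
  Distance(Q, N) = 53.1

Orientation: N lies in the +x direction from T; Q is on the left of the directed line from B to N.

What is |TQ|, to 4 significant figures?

48.79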